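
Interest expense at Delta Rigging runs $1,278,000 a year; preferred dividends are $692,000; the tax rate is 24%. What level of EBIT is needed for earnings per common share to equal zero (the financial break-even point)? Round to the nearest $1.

$2,188,526

Grossing the preferred dividend up to pre-tax terms: $692,000 / (1 − 0.24) = $910,526.32.
EPS = 0 when EBIT covers interest plus the pre-tax preferred burden: $1,278,000 + $910,526.32 = $2,188,526.32.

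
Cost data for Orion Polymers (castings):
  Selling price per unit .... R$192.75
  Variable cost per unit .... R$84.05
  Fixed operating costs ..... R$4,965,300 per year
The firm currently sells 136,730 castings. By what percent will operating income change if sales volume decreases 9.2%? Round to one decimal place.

At 136,730 units, contribution = 136,730 × R$108.70 = R$14,862,551.00.
EBIT = R$14,862,551.00 − R$4,965,300 = R$9,897,251.00.
DOL = contribution ÷ EBIT = R$14,862,551.00 ÷ R$9,897,251.00 = 1.5017.
Operating income changes by 1.5017 × -9.2% = -13.8%.

-13.8%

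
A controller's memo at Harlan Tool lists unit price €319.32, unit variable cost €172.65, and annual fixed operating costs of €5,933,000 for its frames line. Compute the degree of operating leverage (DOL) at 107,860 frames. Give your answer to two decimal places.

Contribution at this volume is 107,860 × €146.67 = €15,819,826.20.
Subtracting fixed costs: EBIT = €15,819,826.20 − €5,933,000 = €9,886,826.20.
Degree of operating leverage = €15,819,826.20 / €9,886,826.20 = 1.6001.

1.60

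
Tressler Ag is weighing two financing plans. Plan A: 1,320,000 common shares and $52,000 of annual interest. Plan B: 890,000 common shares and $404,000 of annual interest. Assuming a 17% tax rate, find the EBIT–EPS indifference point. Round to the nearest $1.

$1,132,558

Set EPS_A = EPS_B: (EBIT − $52,000)(1 − 0.17) ÷ 1,320,000 = (EBIT − $404,000)(1 − 0.17) ÷ 890,000.
The (1 − t) factor cancels: (EBIT − 52,000) × 890,000 = (EBIT − 404,000) × 1,320,000.
Solving, EBIT = (404,000·1,320,000 − 52,000·890,000) / (1,320,000 − 890,000) = 487,000,000,000 / 430,000 = 1,132,558.14.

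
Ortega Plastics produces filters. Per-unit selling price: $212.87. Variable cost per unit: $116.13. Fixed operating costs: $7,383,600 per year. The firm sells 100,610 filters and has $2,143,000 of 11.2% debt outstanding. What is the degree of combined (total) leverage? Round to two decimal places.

4.61

Total contribution margin = 100,610 × $96.74 = $9,733,011.40.
Subtracting fixed costs: EBIT = $9,733,011.40 − $7,383,600 = $2,349,411.40. Interest = $240,016.00, so EBIT − I = $2,109,395.40.
Degree of total leverage = total CM / (EBIT − interest) = $9,733,011.40 / $2,109,395.40 = 4.6141.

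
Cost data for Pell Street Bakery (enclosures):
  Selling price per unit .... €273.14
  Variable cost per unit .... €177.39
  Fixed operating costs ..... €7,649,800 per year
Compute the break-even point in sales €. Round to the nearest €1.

€21,822,103

Contribution margin per unit = €273.14 − €177.39 = €95.75, a CM ratio of €95.75 ÷ €273.14 = 0.3506.
Break-even sales = FC ÷ CM ratio = €7,649,800 × €273.14 / €95.75 = €21,822,103.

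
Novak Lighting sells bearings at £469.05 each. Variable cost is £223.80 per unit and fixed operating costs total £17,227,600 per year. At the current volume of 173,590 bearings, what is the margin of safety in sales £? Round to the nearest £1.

Contribution margin per unit = £469.05 − £223.80 = £245.25. Break-even units = £17,227,600 ÷ £245.25 = 70,245.06; break-even revenue = 70,245.06 × £469.05 = £32,948,443.55.
Actual sales revenue = 173,590 × £469.05 = £81,422,389.50.
Margin of safety = £81,422,389.50 − £32,948,443.55 = £48,473,946.

£48,473,946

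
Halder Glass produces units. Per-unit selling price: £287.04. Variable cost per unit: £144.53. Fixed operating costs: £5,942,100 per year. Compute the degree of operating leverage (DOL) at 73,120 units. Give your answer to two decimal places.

2.33

At 73,120 units, contribution = 73,120 × £142.51 = £10,420,331.20.
Subtracting fixed costs: EBIT = £10,420,331.20 − £5,942,100 = £4,478,231.20.
Degree of operating leverage = £10,420,331.20 / £4,478,231.20 = 2.3269.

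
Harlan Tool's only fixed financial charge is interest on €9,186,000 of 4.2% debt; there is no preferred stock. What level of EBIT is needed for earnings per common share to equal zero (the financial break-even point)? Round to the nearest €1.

€385,812

Annual interest = 4.2% × €9,186,000 = €385,812.00.
With no preferred dividends, EPS = 0 when EBIT exactly covers interest, so the financial break-even EBIT is €385,812.00.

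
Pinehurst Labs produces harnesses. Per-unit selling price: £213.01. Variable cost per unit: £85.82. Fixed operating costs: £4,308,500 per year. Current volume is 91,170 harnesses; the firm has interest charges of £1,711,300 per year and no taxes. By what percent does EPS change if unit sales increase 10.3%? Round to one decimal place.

At 91,170 units, contribution = 91,170 × £127.19 = £11,595,912.30.
Subtracting fixed costs: EBIT = £11,595,912.30 − £4,308,500 = £7,287,412.30.
After interest of £1,711,300.00, pre-tax earnings = £5,576,112.30.
Degree of combined leverage = contribution ÷ (EBIT − I) = £11,595,912.30 ÷ £5,576,112.30 = 2.0796.
%ΔEPS = DCL × %ΔSales = 2.0796 × +10.3% = +21.4%.

+21.4%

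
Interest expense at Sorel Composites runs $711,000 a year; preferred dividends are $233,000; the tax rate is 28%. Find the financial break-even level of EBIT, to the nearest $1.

$1,034,611

Preferred dividends are paid after tax, so their pre-tax equivalent is $233,000 ÷ (1 − 0.28) = $323,611.11.
Financial break-even EBIT = interest + D_p ÷ (1 − t) = $711,000 + $323,611.11 = $1,034,611.11.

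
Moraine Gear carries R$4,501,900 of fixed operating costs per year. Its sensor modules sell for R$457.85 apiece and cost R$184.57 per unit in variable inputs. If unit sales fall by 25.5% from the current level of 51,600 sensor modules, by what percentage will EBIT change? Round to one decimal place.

Total contribution margin = 51,600 × R$273.28 = R$14,101,248.00.
Subtracting fixed costs: EBIT = R$14,101,248.00 − R$4,501,900 = R$9,599,348.00.
DOL = contribution ÷ EBIT = R$14,101,248.00 ÷ R$9,599,348.00 = 1.4690.
Operating income changes by 1.4690 × -25.5% = -37.5%.

-37.5%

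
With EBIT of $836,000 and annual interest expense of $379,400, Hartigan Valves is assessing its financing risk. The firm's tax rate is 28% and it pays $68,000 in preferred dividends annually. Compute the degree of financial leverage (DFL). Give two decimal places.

Annual interest charges come to $379,400.00.
Pre-tax preferred-dividend burden = $68,000 ÷ (1 − 0.28) = $94,444.44.
DFL = EBIT ÷ [EBIT − I − D_p/(1−t)] = $836,000 ÷ [$836,000 − $379,400.00 − $94,444.44] = $836,000 ÷ $362,155.56 = 2.3084.

2.31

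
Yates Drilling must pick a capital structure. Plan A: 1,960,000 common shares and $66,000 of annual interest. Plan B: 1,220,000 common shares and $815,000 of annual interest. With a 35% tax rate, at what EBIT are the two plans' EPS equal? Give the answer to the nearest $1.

At indifference, (EBIT − 66,000)(1 − t)/1,960,000 = (EBIT − 815,000)(1 − t)/1,220,000.
Cancelling (1 − t) and cross-multiplying: 1,220,000·(EBIT − 66,000) = 1,960,000·(EBIT − 815,000).
EBIT × (1,960,000 − 1,220,000) = 815,000 × 1,960,000 − 66,000 × 1,220,000 = 1,516,880,000,000, so EBIT = 1,516,880,000,000 ÷ 740,000 = 2,049,837.84.

$2,049,838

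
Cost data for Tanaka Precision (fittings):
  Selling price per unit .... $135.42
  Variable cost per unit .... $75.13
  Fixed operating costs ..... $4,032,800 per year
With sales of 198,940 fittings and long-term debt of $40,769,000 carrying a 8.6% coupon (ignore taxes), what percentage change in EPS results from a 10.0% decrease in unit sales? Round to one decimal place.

-26.9%

Contribution at this volume is 198,940 × $60.29 = $11,994,092.60.
EBIT = $11,994,092.60 − $4,032,800 = $7,961,292.60.
Interest = $3,506,134.00, so EBIT − I = $4,455,158.60.
Degree of combined leverage = contribution ÷ (EBIT − I) = $11,994,092.60 ÷ $4,455,158.60 = 2.6922.
EPS therefore changes by 2.6922 × (-10.0%) = -26.9%.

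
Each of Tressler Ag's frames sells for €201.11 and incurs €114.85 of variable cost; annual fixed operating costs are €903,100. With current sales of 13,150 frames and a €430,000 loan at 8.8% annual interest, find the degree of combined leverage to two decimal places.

At 13,150 units, contribution = 13,150 × €86.26 = €1,134,319.00.
Subtracting fixed costs: EBIT = €1,134,319.00 − €903,100 = €231,219.00. Interest = €37,840.00, so EBIT − I = €193,379.00.
Degree of total leverage = total CM / (EBIT − interest) = €1,134,319.00 / €193,379.00 = 5.8658.

5.87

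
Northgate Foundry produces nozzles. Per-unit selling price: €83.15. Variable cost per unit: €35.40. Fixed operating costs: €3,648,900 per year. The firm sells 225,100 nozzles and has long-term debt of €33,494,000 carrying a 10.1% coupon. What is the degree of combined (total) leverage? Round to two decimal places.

Contribution at this volume is 225,100 × €47.75 = €10,748,525.00.
Subtracting fixed costs: EBIT = €10,748,525.00 − €3,648,900 = €7,099,625.00. Interest = €3,382,894.00.
DOL = €10,748,525.00 ÷ €7,099,625.00 = 1.5140; DFL = €7,099,625.00 ÷ €3,716,731.00 = 1.9102.
Combined leverage = 1.5140 × 1.9102 = 2.8920.

2.89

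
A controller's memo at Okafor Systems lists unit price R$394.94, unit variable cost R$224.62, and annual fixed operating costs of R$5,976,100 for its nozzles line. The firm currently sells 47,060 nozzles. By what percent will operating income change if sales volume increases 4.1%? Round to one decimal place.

At 47,060 units, contribution = 47,060 × R$170.32 = R$8,015,259.20.
EBIT = R$8,015,259.20 − R$5,976,100 = R$2,039,159.20.
Degree of operating leverage = R$8,015,259.20 / R$2,039,159.20 = 3.9307.
Operating income changes by 3.9307 × +4.1% = +16.1%.

+16.1%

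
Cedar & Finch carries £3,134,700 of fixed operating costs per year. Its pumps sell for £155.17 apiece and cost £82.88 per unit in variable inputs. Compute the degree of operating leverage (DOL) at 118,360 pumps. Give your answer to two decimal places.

1.58

Total contribution margin = 118,360 × £72.29 = £8,556,244.40.
Operating income = contribution − fixed costs = £8,556,244.40 − £3,134,700 = £5,421,544.40.
Degree of operating leverage = £8,556,244.40 / £5,421,544.40 = 1.5782.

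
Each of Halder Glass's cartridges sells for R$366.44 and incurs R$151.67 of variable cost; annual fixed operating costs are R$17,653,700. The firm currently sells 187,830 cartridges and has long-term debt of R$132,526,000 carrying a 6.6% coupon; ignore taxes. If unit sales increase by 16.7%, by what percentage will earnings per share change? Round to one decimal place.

+48.3%

Contribution at this volume is 187,830 × R$214.77 = R$40,340,249.10.
Operating income = contribution − fixed costs = R$40,340,249.10 − R$17,653,700 = R$22,686,549.10.
Interest = R$8,746,716.00, so EBIT − I = R$13,939,833.10.
DCL = total CM / (EBIT − I) = R$40,340,249.10 / R$13,939,833.10 = 2.8939.
EPS therefore changes by 2.8939 × (+16.7%) = +48.3%.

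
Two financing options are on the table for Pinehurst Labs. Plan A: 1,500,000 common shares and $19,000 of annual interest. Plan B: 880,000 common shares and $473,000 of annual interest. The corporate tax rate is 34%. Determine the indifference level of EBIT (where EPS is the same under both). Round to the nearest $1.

At indifference, (EBIT − 19,000)(1 − t)/1,500,000 = (EBIT − 473,000)(1 − t)/880,000.
The (1 − t) factor cancels: (EBIT − 19,000) × 880,000 = (EBIT − 473,000) × 1,500,000.
Solving, EBIT = (473,000·1,500,000 − 19,000·880,000) / (1,500,000 − 880,000) = 692,780,000,000 / 620,000 = 1,117,387.10.

$1,117,387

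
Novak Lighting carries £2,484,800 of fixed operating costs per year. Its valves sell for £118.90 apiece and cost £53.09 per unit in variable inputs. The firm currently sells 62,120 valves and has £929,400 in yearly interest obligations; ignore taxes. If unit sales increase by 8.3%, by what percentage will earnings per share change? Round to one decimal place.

At 62,120 units, contribution = 62,120 × £65.81 = £4,088,117.20.
EBIT = £4,088,117.20 − £2,484,800 = £1,603,317.20.
After interest of £929,400.00, pre-tax earnings = £673,917.20.
Degree of combined leverage = contribution ÷ (EBIT − I) = £4,088,117.20 ÷ £673,917.20 = 6.0662.
EPS therefore changes by 6.0662 × (+8.3%) = +50.3%.

+50.3%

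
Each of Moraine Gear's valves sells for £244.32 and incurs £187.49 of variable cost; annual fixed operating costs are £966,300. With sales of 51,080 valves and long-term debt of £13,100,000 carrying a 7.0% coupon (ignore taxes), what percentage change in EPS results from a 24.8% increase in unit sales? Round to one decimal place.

At 51,080 units, contribution = 51,080 × £56.83 = £2,902,876.40.
EBIT = £2,902,876.40 − £966,300 = £1,936,576.40.
After interest of £917,000.00, pre-tax earnings = £1,019,576.40.
DCL = total CM / (EBIT − I) = £2,902,876.40 / £1,019,576.40 = 2.8471.
%ΔEPS = DCL × %ΔSales = 2.8471 × +24.8% = +70.6%.

+70.6%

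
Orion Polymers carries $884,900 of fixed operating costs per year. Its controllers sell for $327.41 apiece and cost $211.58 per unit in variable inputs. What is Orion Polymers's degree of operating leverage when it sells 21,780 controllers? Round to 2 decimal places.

Contribution at this volume is 21,780 × $115.83 = $2,522,777.40.
Subtracting fixed costs: EBIT = $2,522,777.40 − $884,900 = $1,637,877.40.
DOL = contribution ÷ EBIT = $2,522,777.40 ÷ $1,637,877.40 = 1.5403.

1.54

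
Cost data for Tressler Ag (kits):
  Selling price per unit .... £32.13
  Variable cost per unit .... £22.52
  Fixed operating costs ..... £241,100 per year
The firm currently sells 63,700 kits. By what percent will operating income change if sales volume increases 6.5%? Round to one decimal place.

Total contribution margin = 63,700 × £9.61 = £612,157.00.
Operating income = contribution − fixed costs = £612,157.00 − £241,100 = £371,057.00.
Degree of operating leverage = £612,157.00 / £371,057.00 = 1.6498.
%ΔEBIT = DOL × %ΔSales = 1.6498 × +6.5% = +10.7%.

+10.7%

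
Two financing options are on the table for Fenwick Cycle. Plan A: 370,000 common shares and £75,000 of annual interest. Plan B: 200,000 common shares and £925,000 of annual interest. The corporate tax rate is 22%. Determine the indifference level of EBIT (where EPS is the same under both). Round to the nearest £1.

£1,925,000

At indifference, (EBIT − 75,000)(1 − t)/370,000 = (EBIT − 925,000)(1 − t)/200,000.
The (1 − t) factor cancels: (EBIT − 75,000) × 200,000 = (EBIT − 925,000) × 370,000.
EBIT × (370,000 − 200,000) = 925,000 × 370,000 − 75,000 × 200,000 = 327,250,000,000, so EBIT = 327,250,000,000 ÷ 170,000 = 1,925,000.00.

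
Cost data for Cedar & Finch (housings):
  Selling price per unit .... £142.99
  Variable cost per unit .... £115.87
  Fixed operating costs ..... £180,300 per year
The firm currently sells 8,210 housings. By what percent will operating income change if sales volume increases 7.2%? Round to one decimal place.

+37.8%

Total contribution margin = 8,210 × £27.12 = £222,655.20.
EBIT = £222,655.20 − £180,300 = £42,355.20.
Degree of operating leverage = £222,655.20 / £42,355.20 = 5.2569.
%ΔEBIT = DOL × %ΔSales = 5.2569 × +7.2% = +37.8%.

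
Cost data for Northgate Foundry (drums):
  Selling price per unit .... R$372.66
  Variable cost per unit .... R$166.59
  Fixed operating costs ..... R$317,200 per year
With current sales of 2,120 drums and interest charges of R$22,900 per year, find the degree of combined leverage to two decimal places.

At 2,120 units, contribution = 2,120 × R$206.07 = R$436,868.40.
Operating income = contribution − fixed costs = R$436,868.40 − R$317,200 = R$119,668.40. Interest = R$22,900.00, so EBIT − I = R$96,768.40.
DCL = contribution ÷ (EBIT − I) = R$436,868.40 ÷ R$96,768.40 = 4.5146.

4.51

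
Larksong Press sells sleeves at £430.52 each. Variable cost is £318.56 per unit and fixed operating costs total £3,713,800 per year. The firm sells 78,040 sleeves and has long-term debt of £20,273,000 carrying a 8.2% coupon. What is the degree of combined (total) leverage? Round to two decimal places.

Total contribution margin = 78,040 × £111.96 = £8,737,358.40.
EBIT = £8,737,358.40 − £3,713,800 = £5,023,558.40. Interest = £1,662,386.00.
DOL = £8,737,358.40 ÷ £5,023,558.40 = 1.7393; DFL = £5,023,558.40 ÷ £3,361,172.40 = 1.4946.
Combined leverage = 1.7393 × 1.4946 = 2.5996.

2.60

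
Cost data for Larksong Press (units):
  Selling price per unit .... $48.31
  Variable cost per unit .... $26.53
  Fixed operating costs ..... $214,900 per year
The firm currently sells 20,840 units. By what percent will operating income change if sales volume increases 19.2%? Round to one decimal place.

+36.5%

Total contribution margin = 20,840 × $21.78 = $453,895.20.
EBIT = $453,895.20 − $214,900 = $238,995.20.
DOL = contribution ÷ EBIT = $453,895.20 ÷ $238,995.20 = 1.8992.
Operating income changes by 1.8992 × +19.2% = +36.5%.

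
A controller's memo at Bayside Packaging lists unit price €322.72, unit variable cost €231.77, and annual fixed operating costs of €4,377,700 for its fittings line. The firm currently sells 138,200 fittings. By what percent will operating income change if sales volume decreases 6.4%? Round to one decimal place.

-9.8%

Contribution at this volume is 138,200 × €90.95 = €12,569,290.00.
EBIT = €12,569,290.00 − €4,377,700 = €8,191,590.00.
DOL = contribution ÷ EBIT = €12,569,290.00 ÷ €8,191,590.00 = 1.5344.
So EBIT moves 1.5344 × (-6.4%) = -9.8%.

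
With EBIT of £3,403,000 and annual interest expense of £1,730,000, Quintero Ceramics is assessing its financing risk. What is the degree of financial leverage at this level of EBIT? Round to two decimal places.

2.03

Interest = £1,730,000.00.
Degree of financial leverage = EBIT / (EBIT − interest) = £3,403,000 / £1,673,000.00 = 2.0341.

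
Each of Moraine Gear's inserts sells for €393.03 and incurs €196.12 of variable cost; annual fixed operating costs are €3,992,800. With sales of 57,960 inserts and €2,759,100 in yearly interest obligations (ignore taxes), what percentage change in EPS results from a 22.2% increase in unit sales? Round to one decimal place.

At 57,960 units, contribution = 57,960 × €196.91 = €11,412,903.60.
Subtracting fixed costs: EBIT = €11,412,903.60 − €3,992,800 = €7,420,103.60.
After interest of €2,759,100.00, pre-tax earnings = €4,661,003.60.
Degree of combined leverage = contribution ÷ (EBIT − I) = €11,412,903.60 ÷ €4,661,003.60 = 2.4486.
EPS therefore changes by 2.4486 × (+22.2%) = +54.4%.

+54.4%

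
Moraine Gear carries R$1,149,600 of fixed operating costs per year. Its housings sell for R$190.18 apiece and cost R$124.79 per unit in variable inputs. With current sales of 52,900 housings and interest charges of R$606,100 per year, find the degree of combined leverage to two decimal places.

Contribution at this volume is 52,900 × R$65.39 = R$3,459,131.00.
EBIT = R$3,459,131.00 − R$1,149,600 = R$2,309,531.00. Interest = R$606,100.00, so EBIT − I = R$1,703,431.00.
DCL = contribution ÷ (EBIT − I) = R$3,459,131.00 ÷ R$1,703,431.00 = 2.0307.

2.03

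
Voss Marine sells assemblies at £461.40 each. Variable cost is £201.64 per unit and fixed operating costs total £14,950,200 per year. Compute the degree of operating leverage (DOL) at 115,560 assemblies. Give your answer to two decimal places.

1.99

At 115,560 units, contribution = 115,560 × £259.76 = £30,017,865.60.
EBIT = £30,017,865.60 − £14,950,200 = £15,067,665.60.
DOL = contribution ÷ EBIT = £30,017,865.60 ÷ £15,067,665.60 = 1.9922.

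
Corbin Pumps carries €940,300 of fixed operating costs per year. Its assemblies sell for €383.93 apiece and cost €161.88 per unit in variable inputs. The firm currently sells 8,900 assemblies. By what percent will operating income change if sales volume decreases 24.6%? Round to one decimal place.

-46.9%

Contribution at this volume is 8,900 × €222.05 = €1,976,245.00.
Subtracting fixed costs: EBIT = €1,976,245.00 − €940,300 = €1,035,945.00.
Degree of operating leverage = €1,976,245.00 / €1,035,945.00 = 1.9077.
So EBIT moves 1.9077 × (-24.6%) = -46.9%.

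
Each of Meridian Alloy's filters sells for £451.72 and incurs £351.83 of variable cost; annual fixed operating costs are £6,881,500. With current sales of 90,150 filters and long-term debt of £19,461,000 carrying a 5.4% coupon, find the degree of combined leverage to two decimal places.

8.39

Contribution at this volume is 90,150 × £99.89 = £9,005,083.50.
Subtracting fixed costs: EBIT = £9,005,083.50 − £6,881,500 = £2,123,583.50. Interest = £1,050,894.00.
DOL = £9,005,083.50 ÷ £2,123,583.50 = 4.2405; DFL = £2,123,583.50 ÷ £1,072,689.50 = 1.9797.
DCL = DOL × DFL = 4.2405 × 1.9797 = 8.3949.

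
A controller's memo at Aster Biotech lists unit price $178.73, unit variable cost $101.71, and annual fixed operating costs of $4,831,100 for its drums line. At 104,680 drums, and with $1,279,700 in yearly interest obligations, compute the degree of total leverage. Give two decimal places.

Contribution at this volume is 104,680 × $77.02 = $8,062,453.60.
Operating income = contribution − fixed costs = $8,062,453.60 − $4,831,100 = $3,231,353.60. Interest = $1,279,700.00.
DOL = $8,062,453.60 ÷ $3,231,353.60 = 2.4951; DFL = $3,231,353.60 ÷ $1,951,653.60 = 1.6557.
Combined leverage = 2.4951 × 1.6557 = 4.1311.

4.13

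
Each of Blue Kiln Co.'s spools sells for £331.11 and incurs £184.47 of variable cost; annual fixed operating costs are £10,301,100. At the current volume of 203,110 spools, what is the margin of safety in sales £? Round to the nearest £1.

Unit CM = price − variable cost = £331.11 − £184.47 = £146.64. Break-even units = £10,301,100 ÷ £146.64 = 70,247.55; break-even revenue = 70,247.55 × £331.11 = £23,259,664.63.
Actual sales revenue = 203,110 × £331.11 = £67,251,752.10.
Margin of safety = £67,251,752.10 − £23,259,664.63 = £43,992,087.

£43,992,087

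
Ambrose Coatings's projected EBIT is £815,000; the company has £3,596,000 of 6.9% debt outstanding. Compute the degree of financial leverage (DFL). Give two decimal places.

Interest = £248,124.00.
DFL = EBIT ÷ (EBIT − I) = £815,000 ÷ (£815,000 − £248,124.00) = £815,000 ÷ £566,876.00 = 1.4377.

1.44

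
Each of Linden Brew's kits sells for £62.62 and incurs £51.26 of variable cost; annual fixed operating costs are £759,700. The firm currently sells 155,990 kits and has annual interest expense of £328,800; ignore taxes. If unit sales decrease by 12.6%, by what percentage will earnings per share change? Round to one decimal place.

-32.7%

Contribution at this volume is 155,990 × £11.36 = £1,772,046.40.
EBIT = £1,772,046.40 − £759,700 = £1,012,346.40.
After interest of £328,800.00, pre-tax earnings = £683,546.40.
Degree of combined leverage = contribution ÷ (EBIT − I) = £1,772,046.40 ÷ £683,546.40 = 2.5924.
EPS therefore changes by 2.5924 × (-12.6%) = -32.7%.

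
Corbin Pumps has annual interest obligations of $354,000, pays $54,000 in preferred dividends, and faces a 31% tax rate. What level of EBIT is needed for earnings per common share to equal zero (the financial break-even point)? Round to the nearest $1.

$432,261

Preferred dividends are paid after tax, so their pre-tax equivalent is $54,000 ÷ (1 − 0.31) = $78,260.87.
Financial break-even EBIT = interest + D_p ÷ (1 − t) = $354,000 + $78,260.87 = $432,260.87.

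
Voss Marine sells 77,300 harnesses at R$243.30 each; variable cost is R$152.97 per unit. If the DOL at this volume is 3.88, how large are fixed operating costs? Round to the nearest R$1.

Total contribution margin = 77,300 × R$90.33 = R$6,982,509.00.
Since DOL = CM ÷ EBIT, EBIT = R$6,982,509.00 ÷ 3.88 = R$1,799,615.72.
Fixed costs = CM − EBIT = R$6,982,509.00 − R$1,799,615.72 = R$5,182,893.

R$5,182,893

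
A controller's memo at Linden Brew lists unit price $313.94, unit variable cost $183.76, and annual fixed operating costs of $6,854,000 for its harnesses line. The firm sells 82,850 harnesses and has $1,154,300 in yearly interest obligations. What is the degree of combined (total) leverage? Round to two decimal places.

Total contribution margin = 82,850 × $130.18 = $10,785,413.00.
Subtracting fixed costs: EBIT = $10,785,413.00 − $6,854,000 = $3,931,413.00. Interest = $1,154,300.00, so EBIT − I = $2,777,113.00.
Degree of total leverage = total CM / (EBIT − interest) = $10,785,413.00 / $2,777,113.00 = 3.8837.

3.88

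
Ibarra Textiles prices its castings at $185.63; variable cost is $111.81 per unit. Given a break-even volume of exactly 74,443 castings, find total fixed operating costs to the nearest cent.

$5,495,382.26

Contribution margin per unit = $185.63 − $111.81 = $73.82.
Since BE = FC / CM, FC = 74,443 × $73.82 = $5,495,382.26.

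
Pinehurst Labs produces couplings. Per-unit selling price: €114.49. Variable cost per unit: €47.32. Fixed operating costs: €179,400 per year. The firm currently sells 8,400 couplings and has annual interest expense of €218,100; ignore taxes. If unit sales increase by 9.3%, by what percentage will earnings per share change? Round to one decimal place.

At 8,400 units, contribution = 8,400 × €67.17 = €564,228.00.
EBIT = €564,228.00 − €179,400 = €384,828.00.
After interest of €218,100.00, pre-tax earnings = €166,728.00.
DCL = total CM / (EBIT − I) = €564,228.00 / €166,728.00 = 3.3841.
EPS therefore changes by 3.3841 × (+9.3%) = +31.5%.

+31.5%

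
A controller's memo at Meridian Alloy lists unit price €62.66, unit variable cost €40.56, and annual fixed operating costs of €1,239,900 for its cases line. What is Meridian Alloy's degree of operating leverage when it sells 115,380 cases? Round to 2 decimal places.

At 115,380 units, contribution = 115,380 × €22.10 = €2,549,898.00.
Operating income = contribution − fixed costs = €2,549,898.00 − €1,239,900 = €1,309,998.00.
DOL = contribution ÷ EBIT = €2,549,898.00 ÷ €1,309,998.00 = 1.9465.

1.95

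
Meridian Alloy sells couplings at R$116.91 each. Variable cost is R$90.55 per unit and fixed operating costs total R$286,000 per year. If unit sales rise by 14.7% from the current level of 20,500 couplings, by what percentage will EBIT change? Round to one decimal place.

Contribution at this volume is 20,500 × R$26.36 = R$540,380.00.
Subtracting fixed costs: EBIT = R$540,380.00 − R$286,000 = R$254,380.00.
So DOL = total CM / EBIT = R$540,380.00 / R$254,380.00 = 2.1243.
Operating income changes by 2.1243 × +14.7% = +31.2%.

+31.2%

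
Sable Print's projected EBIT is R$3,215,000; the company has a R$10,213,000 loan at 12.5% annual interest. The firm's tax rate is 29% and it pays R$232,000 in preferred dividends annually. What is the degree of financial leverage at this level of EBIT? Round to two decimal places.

1.99

Interest = R$1,276,625.00.
Preferred dividends grossed up pre-tax: R$232,000 / (1 − 0.29) = R$326,760.56.
DFL = EBIT ÷ [EBIT − I − D_p/(1−t)] = R$3,215,000 ÷ [R$3,215,000 − R$1,276,625.00 − R$326,760.56] = R$3,215,000 ÷ R$1,611,614.44 = 1.9949.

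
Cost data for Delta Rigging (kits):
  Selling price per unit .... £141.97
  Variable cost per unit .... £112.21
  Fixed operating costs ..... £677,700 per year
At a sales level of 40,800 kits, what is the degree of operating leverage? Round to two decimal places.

2.26

At 40,800 units, contribution = 40,800 × £29.76 = £1,214,208.00.
Operating income = contribution − fixed costs = £1,214,208.00 − £677,700 = £536,508.00.
Degree of operating leverage = £1,214,208.00 / £536,508.00 = 2.2632.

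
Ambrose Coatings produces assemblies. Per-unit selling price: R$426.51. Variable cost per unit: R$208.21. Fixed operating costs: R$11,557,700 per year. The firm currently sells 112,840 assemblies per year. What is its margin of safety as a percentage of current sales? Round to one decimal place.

53.1%

Unit CM = price − variable cost = R$426.51 − R$208.21 = R$218.30. Break-even units = R$11,557,700 ÷ R$218.30 = 52,944.11; break-even revenue = 52,944.11 × R$426.51 = R$22,581,193.89.
Current sales = 112,840 × R$426.51 = R$48,127,388.40.
Margin of safety = (R$48,127,388.40 − R$22,581,193.89) ÷ R$48,127,388.40 = 53.1%.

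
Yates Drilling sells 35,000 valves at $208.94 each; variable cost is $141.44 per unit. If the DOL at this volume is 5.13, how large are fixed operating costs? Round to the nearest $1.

Total contribution margin = 35,000 × $67.50 = $2,362,500.00.
Since DOL = CM ÷ EBIT, EBIT = $2,362,500.00 ÷ 5.13 = $460,526.32.
Fixed costs = CM − EBIT = $2,362,500.00 − $460,526.32 = $1,901,974.

$1,901,974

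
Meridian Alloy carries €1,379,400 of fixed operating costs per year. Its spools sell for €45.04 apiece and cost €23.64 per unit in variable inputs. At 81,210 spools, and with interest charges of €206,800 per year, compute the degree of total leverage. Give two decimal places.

At 81,210 units, contribution = 81,210 × €21.40 = €1,737,894.00.
Operating income = contribution − fixed costs = €1,737,894.00 − €1,379,400 = €358,494.00. Interest = €206,800.00, so EBIT − I = €151,694.00.
DCL = contribution ÷ (EBIT − I) = €1,737,894.00 ÷ €151,694.00 = 11.4566.

11.46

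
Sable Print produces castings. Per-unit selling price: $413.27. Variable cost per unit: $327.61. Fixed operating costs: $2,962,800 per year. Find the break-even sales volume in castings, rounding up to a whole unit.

34,588 castings

Unit CM = price − variable cost = $413.27 − $327.61 = $85.66.
Break-even Q = $2,962,800 / $85.66 = 34,587.91 → 34,588 castings.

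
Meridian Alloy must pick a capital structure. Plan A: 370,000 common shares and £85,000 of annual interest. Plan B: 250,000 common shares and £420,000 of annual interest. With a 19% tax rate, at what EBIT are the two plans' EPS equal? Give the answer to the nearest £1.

At indifference, (EBIT − 85,000)(1 − t)/370,000 = (EBIT − 420,000)(1 − t)/250,000.
Cancelling (1 − t) and cross-multiplying: 250,000·(EBIT − 85,000) = 370,000·(EBIT − 420,000).
Solving, EBIT = (420,000·370,000 − 85,000·250,000) / (370,000 − 250,000) = 134,150,000,000 / 120,000 = 1,117,916.67.

£1,117,917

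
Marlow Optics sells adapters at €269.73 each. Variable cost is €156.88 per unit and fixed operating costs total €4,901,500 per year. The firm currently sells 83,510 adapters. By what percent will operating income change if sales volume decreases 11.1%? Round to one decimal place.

At 83,510 units, contribution = 83,510 × €112.85 = €9,424,103.50.
Subtracting fixed costs: EBIT = €9,424,103.50 − €4,901,500 = €4,522,603.50.
DOL = contribution ÷ EBIT = €9,424,103.50 ÷ €4,522,603.50 = 2.0838.
%ΔEBIT = DOL × %ΔSales = 2.0838 × -11.1% = -23.1%.

-23.1%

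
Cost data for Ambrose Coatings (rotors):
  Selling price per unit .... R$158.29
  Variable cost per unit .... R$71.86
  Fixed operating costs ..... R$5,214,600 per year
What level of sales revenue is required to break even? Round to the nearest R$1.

CM per unit = R$158.29 − R$71.86 = R$86.43; CM ratio = R$86.43 / R$158.29 = 0.5460.
Break-even sales = FC ÷ CM ratio = R$5,214,600 × R$158.29 / R$86.43 = R$9,550,145.

R$9,550,145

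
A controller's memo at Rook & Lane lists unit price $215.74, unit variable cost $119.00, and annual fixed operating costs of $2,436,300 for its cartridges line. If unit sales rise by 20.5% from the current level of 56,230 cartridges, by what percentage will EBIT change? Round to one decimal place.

Total contribution margin = 56,230 × $96.74 = $5,439,690.20.
EBIT = $5,439,690.20 − $2,436,300 = $3,003,390.20.
So DOL = total CM / EBIT = $5,439,690.20 / $3,003,390.20 = 1.8112.
Operating income changes by 1.8112 × +20.5% = +37.1%.

+37.1%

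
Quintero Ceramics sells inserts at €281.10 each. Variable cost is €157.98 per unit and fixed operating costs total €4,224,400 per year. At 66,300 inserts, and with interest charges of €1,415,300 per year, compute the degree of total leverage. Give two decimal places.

Total contribution margin = 66,300 × €123.12 = €8,162,856.00.
Subtracting fixed costs: EBIT = €8,162,856.00 − €4,224,400 = €3,938,456.00. Interest = €1,415,300.00.
DOL = €8,162,856.00 ÷ €3,938,456.00 = 2.0726; DFL = €3,938,456.00 ÷ €2,523,156.00 = 1.5609.
DCL = DOL × DFL = 2.0726 × 1.5609 = 3.2351.

3.24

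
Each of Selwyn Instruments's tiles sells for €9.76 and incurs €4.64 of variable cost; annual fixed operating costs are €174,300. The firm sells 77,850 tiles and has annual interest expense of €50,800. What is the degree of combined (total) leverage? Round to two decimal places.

2.30

Contribution at this volume is 77,850 × €5.12 = €398,592.00.
EBIT = €398,592.00 − €174,300 = €224,292.00. Interest = €50,800.00, so EBIT − I = €173,492.00.
DCL = contribution ÷ (EBIT − I) = €398,592.00 ÷ €173,492.00 = 2.2975.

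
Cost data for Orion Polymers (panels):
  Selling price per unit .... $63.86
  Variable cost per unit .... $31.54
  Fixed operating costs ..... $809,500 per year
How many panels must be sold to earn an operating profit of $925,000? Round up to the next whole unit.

Contribution margin per unit = $63.86 − $31.54 = $32.32.
Units = (FC + target) / CM = ($809,500 + $925,000) / $32.32 = 53,666.46, so 53,667 panels.

53,667 panels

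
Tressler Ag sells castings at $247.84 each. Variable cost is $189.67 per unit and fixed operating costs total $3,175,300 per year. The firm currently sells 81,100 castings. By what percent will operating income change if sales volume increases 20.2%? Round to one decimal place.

+61.8%

At 81,100 units, contribution = 81,100 × $58.17 = $4,717,587.00.
EBIT = $4,717,587.00 − $3,175,300 = $1,542,287.00.
So DOL = total CM / EBIT = $4,717,587.00 / $1,542,287.00 = 3.0588.
So EBIT moves 3.0588 × (+20.2%) = +61.8%.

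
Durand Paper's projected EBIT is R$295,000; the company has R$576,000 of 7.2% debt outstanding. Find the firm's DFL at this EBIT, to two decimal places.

1.16

Interest = R$41,472.00.
DFL = EBIT ÷ (EBIT − I) = R$295,000 ÷ (R$295,000 − R$41,472.00) = R$295,000 ÷ R$253,528.00 = 1.1636.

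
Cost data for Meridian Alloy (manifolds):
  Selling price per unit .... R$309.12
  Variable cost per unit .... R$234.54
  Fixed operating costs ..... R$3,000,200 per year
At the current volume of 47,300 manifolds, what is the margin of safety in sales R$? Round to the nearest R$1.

Each unit contributes R$309.12 − R$234.54 = R$74.58. Break-even units = R$3,000,200 ÷ R$74.58 = 40,227.94; break-even revenue = 40,227.94 × R$309.12 = R$12,435,261.79.
Actual sales revenue = 47,300 × R$309.12 = R$14,621,376.00.
Margin of safety = R$14,621,376.00 − R$12,435,261.79 = R$2,186,114.

R$2,186,114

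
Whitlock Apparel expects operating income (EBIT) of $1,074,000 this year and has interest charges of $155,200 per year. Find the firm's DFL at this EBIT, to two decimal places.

Annual interest charges come to $155,200.00.
DFL = EBIT ÷ (EBIT − I) = $1,074,000 ÷ ($1,074,000 − $155,200.00) = $1,074,000 ÷ $918,800.00 = 1.1689.

1.17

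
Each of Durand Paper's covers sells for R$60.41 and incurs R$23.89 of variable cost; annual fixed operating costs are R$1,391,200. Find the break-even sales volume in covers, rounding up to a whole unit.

Each unit contributes R$60.41 − R$23.89 = R$36.52.
Break-even Q = R$1,391,200 / R$36.52 = 38,094.19 → 38,095 covers.

38,095 covers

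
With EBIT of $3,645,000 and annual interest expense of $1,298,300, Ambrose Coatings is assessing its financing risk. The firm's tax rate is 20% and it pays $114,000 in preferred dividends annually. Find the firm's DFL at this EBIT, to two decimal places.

Interest = $1,298,300.00.
Preferred dividends grossed up pre-tax: $114,000 / (1 − 0.20) = $142,500.00.
DFL = EBIT ÷ [EBIT − I − D_p/(1−t)] = $3,645,000 ÷ [$3,645,000 − $1,298,300.00 − $142,500.00] = $3,645,000 ÷ $2,204,200.00 = 1.6537.

1.65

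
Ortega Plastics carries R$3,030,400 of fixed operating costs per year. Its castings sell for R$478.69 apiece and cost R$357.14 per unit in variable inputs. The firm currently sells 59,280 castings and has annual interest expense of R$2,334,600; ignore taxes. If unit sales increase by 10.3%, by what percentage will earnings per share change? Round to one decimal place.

+40.3%

At 59,280 units, contribution = 59,280 × R$121.55 = R$7,205,484.00.
Subtracting fixed costs: EBIT = R$7,205,484.00 − R$3,030,400 = R$4,175,084.00.
After interest of R$2,334,600.00, pre-tax earnings = R$1,840,484.00.
Degree of combined leverage = contribution ÷ (EBIT − I) = R$7,205,484.00 ÷ R$1,840,484.00 = 3.9150.
%ΔEPS = DCL × %ΔSales = 3.9150 × +10.3% = +40.3%.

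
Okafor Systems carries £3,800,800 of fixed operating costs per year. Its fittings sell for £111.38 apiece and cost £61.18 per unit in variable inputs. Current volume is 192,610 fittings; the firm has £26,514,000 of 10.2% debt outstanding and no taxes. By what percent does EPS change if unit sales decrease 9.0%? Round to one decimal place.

Contribution at this volume is 192,610 × £50.20 = £9,669,022.00.
Operating income = contribution − fixed costs = £9,669,022.00 − £3,800,800 = £5,868,222.00.
Interest = £2,704,428.00, so EBIT − I = £3,163,794.00.
DCL = total CM / (EBIT − I) = £9,669,022.00 / £3,163,794.00 = 3.0561.
EPS therefore changes by 3.0561 × (-9.0%) = -27.5%.

-27.5%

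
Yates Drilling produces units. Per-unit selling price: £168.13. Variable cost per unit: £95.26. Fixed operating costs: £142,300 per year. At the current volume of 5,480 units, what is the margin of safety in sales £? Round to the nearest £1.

Each unit contributes £168.13 − £95.26 = £72.87. Break-even units = £142,300 ÷ £72.87 = 1,952.79; break-even revenue = 1,952.79 × £168.13 = £328,323.03.
Current sales = 5,480 × £168.13 = £921,352.40.
Margin of safety = £921,352.40 − £328,323.03 = £593,029.

£593,029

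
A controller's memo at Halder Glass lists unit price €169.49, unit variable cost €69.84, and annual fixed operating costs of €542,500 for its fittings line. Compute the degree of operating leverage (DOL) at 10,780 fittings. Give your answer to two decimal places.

At 10,780 units, contribution = 10,780 × €99.65 = €1,074,227.00.
Operating income = contribution − fixed costs = €1,074,227.00 − €542,500 = €531,727.00.
So DOL = total CM / EBIT = €1,074,227.00 / €531,727.00 = 2.0203.

2.02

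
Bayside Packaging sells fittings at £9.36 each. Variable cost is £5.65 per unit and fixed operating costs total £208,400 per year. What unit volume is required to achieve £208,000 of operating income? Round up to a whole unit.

Each unit contributes £9.36 − £5.65 = £3.71.
Units = (FC + target) / CM = (£208,400 + £208,000) / £3.71 = 112,237.20, so 112,238 fittings.

112,238 fittings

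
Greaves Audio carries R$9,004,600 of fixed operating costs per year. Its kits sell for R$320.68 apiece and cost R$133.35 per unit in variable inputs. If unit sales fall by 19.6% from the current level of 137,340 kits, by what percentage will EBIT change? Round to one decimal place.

-30.2%

Total contribution margin = 137,340 × R$187.33 = R$25,727,902.20.
Operating income = contribution − fixed costs = R$25,727,902.20 − R$9,004,600 = R$16,723,302.20.
Degree of operating leverage = R$25,727,902.20 / R$16,723,302.20 = 1.5384.
Operating income changes by 1.5384 × -19.6% = -30.2%.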